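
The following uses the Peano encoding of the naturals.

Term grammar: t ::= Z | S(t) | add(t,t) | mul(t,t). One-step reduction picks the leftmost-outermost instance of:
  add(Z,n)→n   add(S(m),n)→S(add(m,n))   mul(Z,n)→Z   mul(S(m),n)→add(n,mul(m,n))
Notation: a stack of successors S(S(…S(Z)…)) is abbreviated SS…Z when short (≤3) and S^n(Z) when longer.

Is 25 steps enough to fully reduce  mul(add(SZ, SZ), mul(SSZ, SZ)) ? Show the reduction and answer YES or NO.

  start: mul(add(SZ, SZ), mul(SSZ, SZ))
  [1] mul(S(add(Z, SZ)), mul(SSZ, SZ))
  [2] add(mul(SSZ, SZ), mul(add(Z, SZ), mul(SSZ, SZ)))
  [3] add(add(SZ, mul(SZ, SZ)), mul(add(Z, SZ), mul(SSZ, SZ)))
  [4] add(S(add(Z, mul(SZ, SZ))), mul(add(Z, SZ), mul(SSZ, SZ)))
  [5] S(add(add(Z, mul(SZ, SZ)), mul(add(Z, SZ), mul(SSZ, SZ))))
  [6] S(add(mul(SZ, SZ), mul(add(Z, SZ), mul(SSZ, SZ))))
  [7] S(add(add(SZ, mul(Z, SZ)), mul(add(Z, SZ), mul(SSZ, SZ))))
  [8] S(add(S(add(Z, mul(Z, SZ))), mul(add(Z, SZ), mul(SSZ, SZ))))
  [9] S(S(add(add(Z, mul(Z, SZ)), mul(add(Z, SZ), mul(SSZ, SZ)))))
  [10] S(S(add(mul(Z, SZ), mul(add(Z, SZ), mul(SSZ, SZ)))))
  [11] S(S(add(Z, mul(add(Z, SZ), mul(SSZ, SZ)))))
  [12] S(S(mul(add(Z, SZ), mul(SSZ, SZ))))
  [13] S(S(mul(SZ, mul(SSZ, SZ))))
  [14] S(S(add(mul(SSZ, SZ), mul(Z, mul(SSZ, SZ)))))
  [15] S(S(add(add(SZ, mul(SZ, SZ)), mul(Z, mul(SSZ, SZ)))))
  [16] S(S(add(S(add(Z, mul(SZ, SZ))), mul(Z, mul(SSZ, SZ)))))
  [17] S(S(S(add(add(Z, mul(SZ, SZ)), mul(Z, mul(SSZ, SZ))))))
  [18] S(S(S(add(mul(SZ, SZ), mul(Z, mul(SSZ, SZ))))))
  [19] S(S(S(add(add(SZ, mul(Z, SZ)), mul(Z, mul(SSZ, SZ))))))
  [20] S(S(S(add(S(add(Z, mul(Z, SZ))), mul(Z, mul(SSZ, SZ))))))
  [21] S(S(S(S(add(add(Z, mul(Z, SZ)), mul(Z, mul(SSZ, SZ)))))))
  [22] S(S(S(S(add(mul(Z, SZ), mul(Z, mul(SSZ, SZ)))))))
  [23] S(S(S(S(add(Z, mul(Z, mul(SSZ, SZ)))))))
  [24] S(S(S(S(mul(Z, mul(SSZ, SZ))))))
  [25] S^4(Z)

Answer: YES — reaches normal form S^4(Z) in 25 ≤ 25 steps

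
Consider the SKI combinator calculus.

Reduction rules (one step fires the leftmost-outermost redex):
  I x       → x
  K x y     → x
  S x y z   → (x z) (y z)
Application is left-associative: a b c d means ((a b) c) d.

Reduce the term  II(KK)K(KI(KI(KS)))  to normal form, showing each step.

Answer: normal form = KI  (in 4 steps)

Derivation:
  start: II(KK)K(KI(KI(KS)))
  →1  I(KK)K(KI(KI(KS)))
  →2  KKK(KI(KI(KS)))
  →3  K(KI(KI(KS)))
  →4  KI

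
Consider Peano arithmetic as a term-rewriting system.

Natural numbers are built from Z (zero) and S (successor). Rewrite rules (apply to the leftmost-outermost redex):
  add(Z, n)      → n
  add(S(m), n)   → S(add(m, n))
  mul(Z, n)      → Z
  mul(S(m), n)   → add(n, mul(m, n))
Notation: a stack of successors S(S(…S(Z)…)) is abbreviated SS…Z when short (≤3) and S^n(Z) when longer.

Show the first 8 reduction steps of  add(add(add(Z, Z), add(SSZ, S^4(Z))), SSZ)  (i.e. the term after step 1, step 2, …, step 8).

  start: add(add(add(Z, Z), add(SSZ, S^4(Z))), SSZ)
  [1] add(add(Z, add(SSZ, S^4(Z))), SSZ)
  [2] add(add(SSZ, S^4(Z)), SSZ)
  [3] add(S(add(SZ, S^4(Z))), SSZ)
  [4] S(add(add(SZ, S^4(Z)), SSZ))
  [5] S(add(S(add(Z, S^4(Z))), SSZ))
  [6] S(S(add(add(Z, S^4(Z)), SSZ)))
  [7] S(S(add(S^4(Z), SSZ)))
  [8] S(S(S(add(SSSZ, SSZ))))

Answer: after 8 steps: S(S(S(add(SSSZ, SSZ))))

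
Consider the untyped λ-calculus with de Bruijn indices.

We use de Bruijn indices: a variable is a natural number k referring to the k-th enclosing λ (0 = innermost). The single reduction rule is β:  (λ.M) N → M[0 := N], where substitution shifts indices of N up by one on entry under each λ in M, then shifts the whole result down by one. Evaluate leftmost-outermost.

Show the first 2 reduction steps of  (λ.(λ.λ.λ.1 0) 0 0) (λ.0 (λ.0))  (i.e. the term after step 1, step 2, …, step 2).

  start: (λ.(λ.λ.λ.1 0) 0 0) (λ.0 (λ.0))
  step 1: (λ.λ.λ.1 0) (λ.0 (λ.0)) (λ.0 (λ.0))
  step 2: (λ.λ.1 0) (λ.0 (λ.0))

Answer: after 2 steps: (λ.λ.1 0) (λ.0 (λ.0))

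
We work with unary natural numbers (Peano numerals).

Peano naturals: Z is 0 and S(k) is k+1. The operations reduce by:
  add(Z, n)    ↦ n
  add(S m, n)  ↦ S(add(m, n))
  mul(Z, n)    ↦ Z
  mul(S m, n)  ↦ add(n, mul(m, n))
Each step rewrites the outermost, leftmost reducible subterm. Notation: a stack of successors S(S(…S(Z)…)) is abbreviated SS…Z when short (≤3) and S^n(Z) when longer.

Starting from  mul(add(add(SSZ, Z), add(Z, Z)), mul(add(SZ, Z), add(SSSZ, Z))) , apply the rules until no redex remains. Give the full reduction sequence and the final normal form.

Answer: normal form = S^6(Z)  (in 42 steps)

Reduction:
  start: mul(add(add(SSZ, Z), add(Z, Z)), mul(add(SZ, Z), add(SSSZ, Z)))
  →1  mul(add(S(add(SZ, Z)), add(Z, Z)), mul(add(SZ, Z), add(SSSZ, Z)))
  →2  mul(S(add(add(SZ, Z), add(Z, Z))), mul(add(SZ, Z), add(SSSZ, Z)))
  →3  add(mul(add(SZ, Z), add(SSSZ, Z)), mul(add(add(SZ, Z), add(Z, Z)), mul(add(SZ, Z), add(SSSZ, Z))))
  →4  add(mul(S(add(Z, Z)), add(SSSZ, Z)), mul(add(add(SZ, Z), add(Z, Z)), mul(add(SZ, Z), add(SSSZ, Z))))
  →5  add(add(add(SSSZ, Z), mul(add(Z, Z), add(SSSZ, Z))), mul(add(add(SZ, Z), add(Z, Z)), mul(add(SZ, Z), add(SSSZ, Z))))
  →6  add(add(S(add(SSZ, Z)), mul(add(Z, Z), add(SSSZ, Z))), mul(add(add(SZ, Z), add(Z, Z)), mul(add(SZ, Z), add(SSSZ, Z))))
  →7  add(S(add(add(SSZ, Z), mul(add(Z, Z), add(SSSZ, Z)))), mul(add(add(SZ, Z), add(Z, Z)), mul(add(SZ, Z), add(SSSZ, Z))))
  →8  S(add(add(add(SSZ, Z), mul(add(Z, Z), add(SSSZ, Z))), mul(add(add(SZ, Z), add(Z, Z)), mul(add(SZ, Z), add(SSSZ, Z)))))
  →9  S(add(add(S(add(SZ, Z)), mul(add(Z, Z), add(SSSZ, Z))), mul(add(add(SZ, Z), add(Z, Z)), mul(add(SZ, Z), add(SSSZ, Z)))))
  →10  S(add(S(add(add(SZ, Z), mul(add(Z, Z), add(SSSZ, Z)))), mul(add(add(SZ, Z), add(Z, Z)), mul(add(SZ, Z), add(SSSZ, Z)))))
  →11  S(S(add(add(add(SZ, Z), mul(add(Z, Z), add(SSSZ, Z))), mul(add(add(SZ, Z), add(Z, Z)), mul(add(SZ, Z), add(SSSZ, Z))))))
  →12  S(S(add(add(S(add(Z, Z)), mul(add(Z, Z), add(SSSZ, Z))), mul(add(add(SZ, Z), add(Z, Z)), mul(add(SZ, Z), add(SSSZ, Z))))))
  →13  S(S(add(S(add(add(Z, Z), mul(add(Z, Z), add(SSSZ, Z)))), mul(add(add(SZ, Z), add(Z, Z)), mul(add(SZ, Z), add(SSSZ, Z))))))
  →14  S(S(S(add(add(add(Z, Z), mul(add(Z, Z), add(SSSZ, Z))), mul(add(add(SZ, Z), add(Z, Z)), mul(add(SZ, Z), add(SSSZ, Z)))))))
  →15  S(S(S(add(add(Z, mul(add(Z, Z), add(SSSZ, Z))), mul(add(add(SZ, Z), add(Z, Z)), mul(add(SZ, Z), add(SSSZ, Z)))))))
  →16  S(S(S(add(mul(add(Z, Z), add(SSSZ, Z)), mul(add(add(SZ, Z), add(Z, Z)), mul(add(SZ, Z), add(SSSZ, Z)))))))
  →17  S(S(S(add(mul(Z, add(SSSZ, Z)), mul(add(add(SZ, Z), add(Z, Z)), mul(add(SZ, Z), add(SSSZ, Z)))))))
  →18  S(S(S(add(Z, mul(add(add(SZ, Z), add(Z, Z)), mul(add(SZ, Z), add(SSSZ, Z)))))))
  →19  S(S(S(mul(add(add(SZ, Z), add(Z, Z)), mul(add(SZ, Z), add(SSSZ, Z))))))
  →20  S(S(S(mul(add(S(add(Z, Z)), add(Z, Z)), mul(add(SZ, Z), add(SSSZ, Z))))))
  →21  S(S(S(mul(S(add(add(Z, Z), add(Z, Z))), mul(add(SZ, Z), add(SSSZ, Z))))))
  →22  S(S(S(add(mul(add(SZ, Z), add(SSSZ, Z)), mul(add(add(Z, Z), add(Z, Z)), mul(add(SZ, Z), add(SSSZ, Z)))))))
  →23  S(S(S(add(mul(S(add(Z, Z)), add(SSSZ, Z)), mul(add(add(Z, Z), add(Z, Z)), mul(add(SZ, Z), add(SSSZ, Z)))))))
  →24  S(S(S(add(add(add(SSSZ, Z), mul(add(Z, Z), add(SSSZ, Z))), mul(add(add(Z, Z), add(Z, Z)), mul(add(SZ, Z), add(SSSZ, Z)))))))
  →25  S(S(S(add(add(S(add(SSZ, Z)), mul(add(Z, Z), add(SSSZ, Z))), mul(add(add(Z, Z), add(Z, Z)), mul(add(SZ, Z), add(SSSZ, Z)))))))
  →26  S(S(S(add(S(add(add(SSZ, Z), mul(add(Z, Z), add(SSSZ, Z)))), mul(add(add(Z, Z), add(Z, Z)), mul(add(SZ, Z), add(SSSZ, Z)))))))
  →27  S(S(S(S(add(add(add(SSZ, Z), mul(add(Z, Z), add(SSSZ, Z))), mul(add(add(Z, Z), add(Z, Z)), mul(add(SZ, Z), add(SSSZ, Z))))))))
  →28  S(S(S(S(add(add(S(add(SZ, Z)), mul(add(Z, Z), add(SSSZ, Z))), mul(add(add(Z, Z), add(Z, Z)), mul(add(SZ, Z), add(SSSZ, Z))))))))
  →29  S(S(S(S(add(S(add(add(SZ, Z), mul(add(Z, Z), add(SSSZ, Z)))), mul(add(add(Z, Z), add(Z, Z)), mul(add(SZ, Z), add(SSSZ, Z))))))))
  →30  S(S(S(S(S(add(add(add(SZ, Z), mul(add(Z, Z), add(SSSZ, Z))), mul(add(add(Z, Z), add(Z, Z)), mul(add(SZ, Z), add(SSSZ, Z)))))))))
  →31  S(S(S(S(S(add(add(S(add(Z, Z)), mul(add(Z, Z), add(SSSZ, Z))), mul(add(add(Z, Z), add(Z, Z)), mul(add(SZ, Z), add(SSSZ, Z)))))))))
  →32  S(S(S(S(S(add(S(add(add(Z, Z), mul(add(Z, Z), add(SSSZ, Z)))), mul(add(add(Z, Z), add(Z, Z)), mul(add(SZ, Z), add(SSSZ, Z)))))))))
  →33  S(S(S(S(S(S(add(add(add(Z, Z), mul(add(Z, Z), add(SSSZ, Z))), mul(add(add(Z, Z), add(Z, Z)), mul(add(SZ, Z), add(SSSZ, Z))))))))))
  →34  S(S(S(S(S(S(add(add(Z, mul(add(Z, Z), add(SSSZ, Z))), mul(add(add(Z, Z), add(Z, Z)), mul(add(SZ, Z), add(SSSZ, Z))))))))))
  →35  S(S(S(S(S(S(add(mul(add(Z, Z), add(SSSZ, Z)), mul(add(add(Z, Z), add(Z, Z)), mul(add(SZ, Z), add(SSSZ, Z))))))))))
  →36  S(S(S(S(S(S(add(mul(Z, add(SSSZ, Z)), mul(add(add(Z, Z), add(Z, Z)), mul(add(SZ, Z), add(SSSZ, Z))))))))))
  →37  S(S(S(S(S(S(add(Z, mul(add(add(Z, Z), add(Z, Z)), mul(add(SZ, Z), add(SSSZ, Z))))))))))
  →38  S(S(S(S(S(S(mul(add(add(Z, Z), add(Z, Z)), mul(add(SZ, Z), add(SSSZ, Z)))))))))
  →39  S(S(S(S(S(S(mul(add(Z, add(Z, Z)), mul(add(SZ, Z), add(SSSZ, Z)))))))))
  →40  S(S(S(S(S(S(mul(add(Z, Z), mul(add(SZ, Z), add(SSSZ, Z)))))))))
  →41  S(S(S(S(S(S(mul(Z, mul(add(SZ, Z), add(SSSZ, Z)))))))))
  →42  S^6(Z)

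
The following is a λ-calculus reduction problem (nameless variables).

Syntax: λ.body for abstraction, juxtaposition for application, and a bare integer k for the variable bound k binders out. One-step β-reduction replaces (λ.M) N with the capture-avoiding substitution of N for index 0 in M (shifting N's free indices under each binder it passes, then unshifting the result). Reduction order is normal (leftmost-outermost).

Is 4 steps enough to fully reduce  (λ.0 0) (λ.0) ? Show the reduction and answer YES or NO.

  start: (λ.0 0) (λ.0)
  →1  (λ.0) (λ.0)
  →2  λ.0

Answer: YES — reaches normal form λ.0 in 2 ≤ 4 steps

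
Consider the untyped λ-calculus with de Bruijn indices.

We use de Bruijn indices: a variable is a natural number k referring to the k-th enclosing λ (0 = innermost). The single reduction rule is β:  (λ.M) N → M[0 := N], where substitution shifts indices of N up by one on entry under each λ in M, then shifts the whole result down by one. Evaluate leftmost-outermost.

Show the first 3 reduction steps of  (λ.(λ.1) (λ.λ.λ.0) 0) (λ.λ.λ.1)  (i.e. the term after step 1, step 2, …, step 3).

Answer: after 3 steps: λ.λ.1

Reduction:
  start: (λ.(λ.1) (λ.λ.λ.0) 0) (λ.λ.λ.1)
  [1] (λ.λ.λ.λ.1) (λ.λ.λ.0) (λ.λ.λ.1)
  [2] (λ.λ.λ.1) (λ.λ.λ.1)
  [3] λ.λ.1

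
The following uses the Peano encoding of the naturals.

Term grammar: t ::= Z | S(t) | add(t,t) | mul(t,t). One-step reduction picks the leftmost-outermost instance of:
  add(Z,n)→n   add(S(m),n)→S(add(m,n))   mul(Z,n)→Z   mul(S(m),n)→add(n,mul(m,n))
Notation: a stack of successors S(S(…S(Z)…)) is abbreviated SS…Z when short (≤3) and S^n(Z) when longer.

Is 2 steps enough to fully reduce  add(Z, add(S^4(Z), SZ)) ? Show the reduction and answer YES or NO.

Answer: NO — after 2 steps the term is S(add(SSSZ, SZ)), not yet normal

Derivation:
  start: add(Z, add(S^4(Z), SZ))
  →1  add(S^4(Z), SZ)
  →2  S(add(SSSZ, SZ))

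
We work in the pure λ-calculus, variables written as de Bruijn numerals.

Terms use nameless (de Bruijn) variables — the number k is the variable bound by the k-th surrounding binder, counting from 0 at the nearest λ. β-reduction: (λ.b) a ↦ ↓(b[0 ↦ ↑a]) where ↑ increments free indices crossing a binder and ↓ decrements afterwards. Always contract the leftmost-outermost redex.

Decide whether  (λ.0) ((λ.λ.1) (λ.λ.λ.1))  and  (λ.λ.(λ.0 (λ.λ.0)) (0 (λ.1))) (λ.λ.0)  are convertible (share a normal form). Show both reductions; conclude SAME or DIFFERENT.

Answer: DIFFERENT — A ⇓ λ.λ.λ.λ.1, B ⇓ λ.0 (λ.1) (λ.λ.0)

Derivation:
Term A:
  start: (λ.0) ((λ.λ.1) (λ.λ.λ.1))
  [1] (λ.λ.1) (λ.λ.λ.1)
  [2] λ.λ.λ.λ.1

Term B:
  start: (λ.λ.(λ.0 (λ.λ.0)) (0 (λ.1))) (λ.λ.0)
  [1] λ.(λ.0 (λ.λ.0)) (0 (λ.1))
  [2] λ.0 (λ.1) (λ.λ.0)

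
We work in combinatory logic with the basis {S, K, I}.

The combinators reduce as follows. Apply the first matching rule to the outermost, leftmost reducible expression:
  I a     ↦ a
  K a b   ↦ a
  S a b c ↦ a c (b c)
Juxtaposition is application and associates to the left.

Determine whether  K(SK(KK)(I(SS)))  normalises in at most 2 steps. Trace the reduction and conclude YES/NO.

  start: K(SK(KK)(I(SS)))
  →1  K(K(I(SS))(KK(I(SS))))
  →2  K(I(SS))

Answer: NO — after 2 steps the term is K(I(SS)), not yet normal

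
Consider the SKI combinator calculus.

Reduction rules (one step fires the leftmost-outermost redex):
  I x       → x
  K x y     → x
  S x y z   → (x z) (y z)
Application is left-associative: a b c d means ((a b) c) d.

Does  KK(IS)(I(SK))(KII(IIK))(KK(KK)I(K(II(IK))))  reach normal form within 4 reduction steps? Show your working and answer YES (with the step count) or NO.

Answer: NO — after 4 steps the term is SK(KI(K(II(IK)))), not yet normal

Working:
  start: KK(IS)(I(SK))(KII(IIK))(KK(KK)I(K(II(IK))))
  [1] K(I(SK))(KII(IIK))(KK(KK)I(K(II(IK))))
  [2] I(SK)(KK(KK)I(K(II(IK))))
  [3] SK(KK(KK)I(K(II(IK))))
  [4] SK(KI(K(II(IK))))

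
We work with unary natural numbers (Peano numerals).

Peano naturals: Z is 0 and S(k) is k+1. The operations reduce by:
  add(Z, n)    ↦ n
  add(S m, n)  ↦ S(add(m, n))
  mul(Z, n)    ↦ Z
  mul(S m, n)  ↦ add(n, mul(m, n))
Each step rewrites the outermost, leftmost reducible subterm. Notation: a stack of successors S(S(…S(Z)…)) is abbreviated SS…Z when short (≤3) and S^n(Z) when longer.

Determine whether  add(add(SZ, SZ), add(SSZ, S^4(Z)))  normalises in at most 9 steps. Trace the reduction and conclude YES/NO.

Answer: YES — reaches normal form S^8(Z) in 8 ≤ 9 steps

Reduction:
  start: add(add(SZ, SZ), add(SSZ, S^4(Z)))
  →1  add(S(add(Z, SZ)), add(SSZ, S^4(Z)))
  →2  S(add(add(Z, SZ), add(SSZ, S^4(Z))))
  →3  S(add(SZ, add(SSZ, S^4(Z))))
  →4  S(S(add(Z, add(SSZ, S^4(Z)))))
  →5  S(S(add(SSZ, S^4(Z))))
  →6  S(S(S(add(SZ, S^4(Z)))))
  →7  S(S(S(S(add(Z, S^4(Z))))))
  →8  S^8(Z)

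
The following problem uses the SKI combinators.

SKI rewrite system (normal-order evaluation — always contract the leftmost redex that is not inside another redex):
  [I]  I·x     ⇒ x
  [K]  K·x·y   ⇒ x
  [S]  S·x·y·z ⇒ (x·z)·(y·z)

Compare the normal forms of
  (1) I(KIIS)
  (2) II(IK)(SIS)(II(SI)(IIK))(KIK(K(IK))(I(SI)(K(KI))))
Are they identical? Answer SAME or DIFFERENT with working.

Term A:
  start: I(KIIS)
  step 1: KIIS
  step 2: IS
  step 3: S

Term B:
  start: II(IK)(SIS)(II(SI)(IIK))(KIK(K(IK))(I(SI)(K(KI))))
  step 1: I(IK)(SIS)(II(SI)(IIK))(KIK(K(IK))(I(SI)(K(KI))))
  step 2: IK(SIS)(II(SI)(IIK))(KIK(K(IK))(I(SI)(K(KI))))
  step 3: K(SIS)(II(SI)(IIK))(KIK(K(IK))(I(SI)(K(KI))))
  step 4: SIS(KIK(K(IK))(I(SI)(K(KI))))
  step 5: I(KIK(K(IK))(I(SI)(K(KI))))(S(KIK(K(IK))(I(SI)(K(KI)))))
  step 6: KIK(K(IK))(I(SI)(K(KI)))(S(KIK(K(IK))(I(SI)(K(KI)))))
  step 7: I(K(IK))(I(SI)(K(KI)))(S(KIK(K(IK))(I(SI)(K(KI)))))
  step 8: K(IK)(I(SI)(K(KI)))(S(KIK(K(IK))(I(SI)(K(KI)))))
  step 9: IK(S(KIK(K(IK))(I(SI)(K(KI)))))
  step 10: K(S(KIK(K(IK))(I(SI)(K(KI)))))
  step 11: K(S(I(K(IK))(I(SI)(K(KI)))))
  step 12: K(S(K(IK)(I(SI)(K(KI)))))
  step 13: K(S(IK))
  step 14: K(SK)

Answer: DIFFERENT — A ⇓ S, B ⇓ K(SK)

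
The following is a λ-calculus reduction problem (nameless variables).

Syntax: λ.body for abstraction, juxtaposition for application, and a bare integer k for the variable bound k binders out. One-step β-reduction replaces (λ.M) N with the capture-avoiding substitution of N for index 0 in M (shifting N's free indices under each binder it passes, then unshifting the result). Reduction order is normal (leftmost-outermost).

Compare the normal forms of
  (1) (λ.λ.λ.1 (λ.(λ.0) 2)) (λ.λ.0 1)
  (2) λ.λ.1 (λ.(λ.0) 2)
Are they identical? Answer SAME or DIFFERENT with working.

Term A:
  start: (λ.λ.λ.1 (λ.(λ.0) 2)) (λ.λ.0 1)
  →1  λ.λ.1 (λ.(λ.0) 2)
  →2  λ.λ.1 (λ.2)

Term B:
  start: λ.λ.1 (λ.(λ.0) 2)
  →1  λ.λ.1 (λ.2)

Answer: SAME — A ⇓ λ.λ.1 (λ.2), B ⇓ λ.λ.1 (λ.2)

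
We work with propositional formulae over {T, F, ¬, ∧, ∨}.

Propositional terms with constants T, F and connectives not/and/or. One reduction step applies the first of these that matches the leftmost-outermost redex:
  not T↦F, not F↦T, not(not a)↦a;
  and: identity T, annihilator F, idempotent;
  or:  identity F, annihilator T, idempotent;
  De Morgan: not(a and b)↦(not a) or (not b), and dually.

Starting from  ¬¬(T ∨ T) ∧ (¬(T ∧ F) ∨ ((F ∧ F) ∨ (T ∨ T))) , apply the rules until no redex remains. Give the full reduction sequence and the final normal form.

  start: ¬¬(T ∨ T) ∧ (¬(T ∧ F) ∨ ((F ∧ F) ∨ (T ∨ T)))
  →1  (T ∨ T) ∧ (¬(T ∧ F) ∨ ((F ∧ F) ∨ (T ∨ T)))
  →2  T ∧ (¬(T ∧ F) ∨ ((F ∧ F) ∨ (T ∨ T)))
  →3  ¬(T ∧ F) ∨ ((F ∧ F) ∨ (T ∨ T))
  →4  (¬T ∨ ¬F) ∨ ((F ∧ F) ∨ (T ∨ T))
  →5  (F ∨ ¬F) ∨ ((F ∧ F) ∨ (T ∨ T))
  →6  ¬F ∨ ((F ∧ F) ∨ (T ∨ T))
  →7  T ∨ ((F ∧ F) ∨ (T ∨ T))
  →8  T

Answer: normal form = T  (in 8 steps)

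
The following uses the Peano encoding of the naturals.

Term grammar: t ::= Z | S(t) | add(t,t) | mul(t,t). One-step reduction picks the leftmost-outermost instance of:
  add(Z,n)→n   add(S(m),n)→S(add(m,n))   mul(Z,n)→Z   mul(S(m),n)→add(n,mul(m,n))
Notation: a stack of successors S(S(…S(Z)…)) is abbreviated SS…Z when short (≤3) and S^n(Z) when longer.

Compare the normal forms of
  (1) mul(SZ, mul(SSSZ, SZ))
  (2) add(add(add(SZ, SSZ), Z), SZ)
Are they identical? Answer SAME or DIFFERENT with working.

Term A:
  start: mul(SZ, mul(SSSZ, SZ))
  step 1: add(mul(SSSZ, SZ), mul(Z, mul(SSSZ, SZ)))
  step 2: add(add(SZ, mul(SSZ, SZ)), mul(Z, mul(SSSZ, SZ)))
  step 3: add(S(add(Z, mul(SSZ, SZ))), mul(Z, mul(SSSZ, SZ)))
  step 4: S(add(add(Z, mul(SSZ, SZ)), mul(Z, mul(SSSZ, SZ))))
  step 5: S(add(mul(SSZ, SZ), mul(Z, mul(SSSZ, SZ))))
  step 6: S(add(add(SZ, mul(SZ, SZ)), mul(Z, mul(SSSZ, SZ))))
  step 7: S(add(S(add(Z, mul(SZ, SZ))), mul(Z, mul(SSSZ, SZ))))
  step 8: S(S(add(add(Z, mul(SZ, SZ)), mul(Z, mul(SSSZ, SZ)))))
  step 9: S(S(add(mul(SZ, SZ), mul(Z, mul(SSSZ, SZ)))))
  step 10: S(S(add(add(SZ, mul(Z, SZ)), mul(Z, mul(SSSZ, SZ)))))
  step 11: S(S(add(S(add(Z, mul(Z, SZ))), mul(Z, mul(SSSZ, SZ)))))
  step 12: S(S(S(add(add(Z, mul(Z, SZ)), mul(Z, mul(SSSZ, SZ))))))
  step 13: S(S(S(add(mul(Z, SZ), mul(Z, mul(SSSZ, SZ))))))
  step 14: S(S(S(add(Z, mul(Z, mul(SSSZ, SZ))))))
  step 15: S(S(S(mul(Z, mul(SSSZ, SZ)))))
  step 16: SSSZ

Term B:
  start: add(add(add(SZ, SSZ), Z), SZ)
  step 1: add(add(S(add(Z, SSZ)), Z), SZ)
  step 2: add(S(add(add(Z, SSZ), Z)), SZ)
  step 3: S(add(add(add(Z, SSZ), Z), SZ))
  step 4: S(add(add(SSZ, Z), SZ))
  step 5: S(add(S(add(SZ, Z)), SZ))
  step 6: S(S(add(add(SZ, Z), SZ)))
  step 7: S(S(add(S(add(Z, Z)), SZ)))
  step 8: S(S(S(add(add(Z, Z), SZ))))
  step 9: S(S(S(add(Z, SZ))))
  step 10: S^4(Z)

Answer: DIFFERENT — A ⇓ SSSZ, B ⇓ S^4(Z)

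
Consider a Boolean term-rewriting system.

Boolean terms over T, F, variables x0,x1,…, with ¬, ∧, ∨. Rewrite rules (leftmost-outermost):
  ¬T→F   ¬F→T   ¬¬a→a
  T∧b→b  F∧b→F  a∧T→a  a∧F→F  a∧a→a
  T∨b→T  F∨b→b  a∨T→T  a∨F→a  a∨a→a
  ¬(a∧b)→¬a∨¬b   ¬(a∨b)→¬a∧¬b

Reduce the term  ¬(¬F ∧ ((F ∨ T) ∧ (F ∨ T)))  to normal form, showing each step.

  start: ¬(¬F ∧ ((F ∨ T) ∧ (F ∨ T)))
  →1  ¬¬F ∨ ¬((F ∨ T) ∧ (F ∨ T))
  →2  F ∨ ¬((F ∨ T) ∧ (F ∨ T))
  →3  ¬((F ∨ T) ∧ (F ∨ T))
  →4  ¬(F ∨ T) ∨ ¬(F ∨ T)
  →5  ¬(F ∨ T)
  →6  ¬F ∧ ¬T
  →7  T ∧ ¬T
  →8  ¬T
  →9  F

Answer: normal form = F  (in 9 steps)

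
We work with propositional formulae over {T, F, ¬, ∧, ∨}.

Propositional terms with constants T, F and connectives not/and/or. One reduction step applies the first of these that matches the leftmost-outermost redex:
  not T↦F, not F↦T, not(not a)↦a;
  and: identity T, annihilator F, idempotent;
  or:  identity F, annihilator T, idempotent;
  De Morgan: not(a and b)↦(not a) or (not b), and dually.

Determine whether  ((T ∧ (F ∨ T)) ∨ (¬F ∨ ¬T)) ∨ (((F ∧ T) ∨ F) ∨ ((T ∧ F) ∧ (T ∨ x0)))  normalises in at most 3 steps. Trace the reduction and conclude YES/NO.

  start: ((T ∧ (F ∨ T)) ∨ (¬F ∨ ¬T)) ∨ (((F ∧ T) ∨ F) ∨ ((T ∧ F) ∧ (T ∨ x0)))
  [1] ((F ∨ T) ∨ (¬F ∨ ¬T)) ∨ (((F ∧ T) ∨ F) ∨ ((T ∧ F) ∧ (T ∨ x0)))
  [2] (T ∨ (¬F ∨ ¬T)) ∨ (((F ∧ T) ∨ F) ∨ ((T ∧ F) ∧ (T ∨ x0)))
  [3] T ∨ (((F ∧ T) ∨ F) ∨ ((T ∧ F) ∧ (T ∨ x0)))

Answer: NO — after 3 steps the term is T ∨ (((F ∧ T) ∨ F) ∨ ((T ∧ F) ∧ (T ∨ x0))), not yet normal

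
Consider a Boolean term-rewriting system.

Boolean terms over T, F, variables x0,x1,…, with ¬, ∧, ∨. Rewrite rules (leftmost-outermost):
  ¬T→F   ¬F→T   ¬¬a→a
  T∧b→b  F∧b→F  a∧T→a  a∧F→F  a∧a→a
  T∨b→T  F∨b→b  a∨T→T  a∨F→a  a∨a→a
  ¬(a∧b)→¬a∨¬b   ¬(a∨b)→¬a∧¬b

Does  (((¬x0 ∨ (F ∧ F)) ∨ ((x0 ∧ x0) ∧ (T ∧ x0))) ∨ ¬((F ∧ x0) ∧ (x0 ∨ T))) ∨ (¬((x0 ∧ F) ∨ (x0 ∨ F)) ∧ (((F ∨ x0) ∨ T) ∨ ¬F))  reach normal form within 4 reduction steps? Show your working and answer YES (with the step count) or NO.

Answer: NO — after 4 steps the term is ((¬x0 ∨ (x0 ∧ x0)) ∨ ¬((F ∧ x0) ∧ (x0 ∨ T))) ∨ (¬((x0 ∧ F) ∨ (x0 ∨ F)) ∧ (((F ∨ x0) ∨ T) ∨ ¬F)), not yet normal

Derivation:
  start: (((¬x0 ∨ (F ∧ F)) ∨ ((x0 ∧ x0) ∧ (T ∧ x0))) ∨ ¬((F ∧ x0) ∧ (x0 ∨ T))) ∨ (¬((x0 ∧ F) ∨ (x0 ∨ F)) ∧ (((F ∨ x0) ∨ T) ∨ ¬F))
  →1  (((¬x0 ∨ F) ∨ ((x0 ∧ x0) ∧ (T ∧ x0))) ∨ ¬((F ∧ x0) ∧ (x0 ∨ T))) ∨ (¬((x0 ∧ F) ∨ (x0 ∨ F)) ∧ (((F ∨ x0) ∨ T) ∨ ¬F))
  →2  ((¬x0 ∨ ((x0 ∧ x0) ∧ (T ∧ x0))) ∨ ¬((F ∧ x0) ∧ (x0 ∨ T))) ∨ (¬((x0 ∧ F) ∨ (x0 ∨ F)) ∧ (((F ∨ x0) ∨ T) ∨ ¬F))
  →3  ((¬x0 ∨ (x0 ∧ (T ∧ x0))) ∨ ¬((F ∧ x0) ∧ (x0 ∨ T))) ∨ (¬((x0 ∧ F) ∨ (x0 ∨ F)) ∧ (((F ∨ x0) ∨ T) ∨ ¬F))
  →4  ((¬x0 ∨ (x0 ∧ x0)) ∨ ¬((F ∧ x0) ∧ (x0 ∨ T))) ∨ (¬((x0 ∧ F) ∨ (x0 ∨ F)) ∧ (((F ∨ x0) ∨ T) ∨ ¬F))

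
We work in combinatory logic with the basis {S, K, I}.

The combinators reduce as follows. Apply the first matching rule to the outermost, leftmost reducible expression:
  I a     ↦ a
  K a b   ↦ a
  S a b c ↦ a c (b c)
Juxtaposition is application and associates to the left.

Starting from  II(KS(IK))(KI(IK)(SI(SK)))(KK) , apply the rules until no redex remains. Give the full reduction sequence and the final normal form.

  start: II(KS(IK))(KI(IK)(SI(SK)))(KK)
  [1] I(KS(IK))(KI(IK)(SI(SK)))(KK)
  [2] KS(IK)(KI(IK)(SI(SK)))(KK)
  [3] S(KI(IK)(SI(SK)))(KK)
  [4] S(I(SI(SK)))(KK)
  [5] S(SI(SK))(KK)

Answer: normal form = S(SI(SK))(KK)  (in 5 steps)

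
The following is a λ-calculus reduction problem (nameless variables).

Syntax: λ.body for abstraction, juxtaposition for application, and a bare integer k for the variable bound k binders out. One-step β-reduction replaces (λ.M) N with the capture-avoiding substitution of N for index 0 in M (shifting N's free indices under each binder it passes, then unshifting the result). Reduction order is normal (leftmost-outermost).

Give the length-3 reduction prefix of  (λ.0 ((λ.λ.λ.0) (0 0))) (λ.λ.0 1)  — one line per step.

  start: (λ.0 ((λ.λ.λ.0) (0 0))) (λ.λ.0 1)
  [1] (λ.λ.0 1) ((λ.λ.λ.0) ((λ.λ.0 1) (λ.λ.0 1)))
  [2] λ.0 ((λ.λ.λ.0) ((λ.λ.0 1) (λ.λ.0 1)))
  [3] λ.0 (λ.λ.0)

Answer: after 3 steps: λ.0 (λ.λ.0)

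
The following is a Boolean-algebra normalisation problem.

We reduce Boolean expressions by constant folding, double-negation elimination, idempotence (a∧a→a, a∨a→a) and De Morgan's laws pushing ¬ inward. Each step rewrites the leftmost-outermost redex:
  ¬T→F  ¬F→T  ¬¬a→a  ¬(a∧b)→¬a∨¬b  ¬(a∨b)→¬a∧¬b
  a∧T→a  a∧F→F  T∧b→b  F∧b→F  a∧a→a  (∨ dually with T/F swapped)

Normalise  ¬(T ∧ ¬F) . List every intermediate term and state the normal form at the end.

Answer: normal form = F  (in 4 steps)

Derivation:
  start: ¬(T ∧ ¬F)
  →1  ¬T ∨ ¬¬F
  →2  F ∨ ¬¬F
  →3  ¬¬F
  →4  F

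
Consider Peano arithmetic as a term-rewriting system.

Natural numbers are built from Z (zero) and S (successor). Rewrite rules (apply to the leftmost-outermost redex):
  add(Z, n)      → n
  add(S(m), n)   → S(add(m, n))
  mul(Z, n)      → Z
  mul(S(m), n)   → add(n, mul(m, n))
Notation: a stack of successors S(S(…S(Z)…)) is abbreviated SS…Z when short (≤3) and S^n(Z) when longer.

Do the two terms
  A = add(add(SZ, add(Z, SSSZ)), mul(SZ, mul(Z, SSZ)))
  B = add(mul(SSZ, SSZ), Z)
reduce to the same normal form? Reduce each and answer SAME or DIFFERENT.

Term A:
  start: add(add(SZ, add(Z, SSSZ)), mul(SZ, mul(Z, SSZ)))
  [1] add(S(add(Z, add(Z, SSSZ))), mul(SZ, mul(Z, SSZ)))
  [2] S(add(add(Z, add(Z, SSSZ)), mul(SZ, mul(Z, SSZ))))
  [3] S(add(add(Z, SSSZ), mul(SZ, mul(Z, SSZ))))
  [4] S(add(SSSZ, mul(SZ, mul(Z, SSZ))))
  [5] S(S(add(SSZ, mul(SZ, mul(Z, SSZ)))))
  [6] S(S(S(add(SZ, mul(SZ, mul(Z, SSZ))))))
  [7] S(S(S(S(add(Z, mul(SZ, mul(Z, SSZ)))))))
  [8] S(S(S(S(mul(SZ, mul(Z, SSZ))))))
  [9] S(S(S(S(add(mul(Z, SSZ), mul(Z, mul(Z, SSZ)))))))
  [10] S(S(S(S(add(Z, mul(Z, mul(Z, SSZ)))))))
  [11] S(S(S(S(mul(Z, mul(Z, SSZ))))))
  [12] S^4(Z)

Term B:
  start: add(mul(SSZ, SSZ), Z)
  [1] add(add(SSZ, mul(SZ, SSZ)), Z)
  [2] add(S(add(SZ, mul(SZ, SSZ))), Z)
  [3] S(add(add(SZ, mul(SZ, SSZ)), Z))
  [4] S(add(S(add(Z, mul(SZ, SSZ))), Z))
  [5] S(S(add(add(Z, mul(SZ, SSZ)), Z)))
  [6] S(S(add(mul(SZ, SSZ), Z)))
  [7] S(S(add(add(SSZ, mul(Z, SSZ)), Z)))
  [8] S(S(add(S(add(SZ, mul(Z, SSZ))), Z)))
  [9] S(S(S(add(add(SZ, mul(Z, SSZ)), Z))))
  [10] S(S(S(add(S(add(Z, mul(Z, SSZ))), Z))))
  [11] S(S(S(S(add(add(Z, mul(Z, SSZ)), Z)))))
  [12] S(S(S(S(add(mul(Z, SSZ), Z)))))
  [13] S(S(S(S(add(Z, Z)))))
  [14] S^4(Z)

Answer: SAME — A ⇓ S^4(Z), B ⇓ S^4(Z)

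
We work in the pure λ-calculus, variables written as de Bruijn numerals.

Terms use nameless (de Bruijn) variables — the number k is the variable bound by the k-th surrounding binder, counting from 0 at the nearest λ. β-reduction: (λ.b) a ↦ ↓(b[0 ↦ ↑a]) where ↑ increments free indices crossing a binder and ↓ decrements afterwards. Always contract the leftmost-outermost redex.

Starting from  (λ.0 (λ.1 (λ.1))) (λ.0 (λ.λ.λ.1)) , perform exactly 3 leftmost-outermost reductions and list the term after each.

  start: (λ.0 (λ.1 (λ.1))) (λ.0 (λ.λ.λ.1))
  step 1: (λ.0 (λ.λ.λ.1)) (λ.(λ.0 (λ.λ.λ.1)) (λ.1))
  step 2: (λ.(λ.0 (λ.λ.λ.1)) (λ.1)) (λ.λ.λ.1)
  step 3: (λ.0 (λ.λ.λ.1)) (λ.λ.λ.λ.1)

Answer: after 3 steps: (λ.0 (λ.λ.λ.1)) (λ.λ.λ.λ.1)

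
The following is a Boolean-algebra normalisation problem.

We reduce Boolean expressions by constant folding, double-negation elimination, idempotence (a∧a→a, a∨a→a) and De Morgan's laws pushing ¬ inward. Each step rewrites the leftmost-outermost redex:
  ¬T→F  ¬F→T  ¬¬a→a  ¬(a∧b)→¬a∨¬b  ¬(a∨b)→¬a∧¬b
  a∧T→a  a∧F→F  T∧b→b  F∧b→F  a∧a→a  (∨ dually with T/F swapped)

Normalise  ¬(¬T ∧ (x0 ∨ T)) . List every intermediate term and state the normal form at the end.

  start: ¬(¬T ∧ (x0 ∨ T))
  step 1: ¬¬T ∨ ¬(x0 ∨ T)
  step 2: T ∨ ¬(x0 ∨ T)
  step 3: T

Answer: normal form = T  (in 3 steps)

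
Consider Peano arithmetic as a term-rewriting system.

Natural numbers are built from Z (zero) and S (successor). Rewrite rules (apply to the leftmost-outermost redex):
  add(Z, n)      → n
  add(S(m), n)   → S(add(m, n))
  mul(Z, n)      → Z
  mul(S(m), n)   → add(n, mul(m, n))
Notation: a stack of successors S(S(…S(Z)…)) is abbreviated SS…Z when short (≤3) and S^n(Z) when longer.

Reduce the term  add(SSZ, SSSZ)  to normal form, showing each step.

Answer: normal form = S^5(Z)  (in 3 steps)

Derivation:
  start: add(SSZ, SSSZ)
  →1  S(add(SZ, SSSZ))
  →2  S(S(add(Z, SSSZ)))
  →3  S^5(Z)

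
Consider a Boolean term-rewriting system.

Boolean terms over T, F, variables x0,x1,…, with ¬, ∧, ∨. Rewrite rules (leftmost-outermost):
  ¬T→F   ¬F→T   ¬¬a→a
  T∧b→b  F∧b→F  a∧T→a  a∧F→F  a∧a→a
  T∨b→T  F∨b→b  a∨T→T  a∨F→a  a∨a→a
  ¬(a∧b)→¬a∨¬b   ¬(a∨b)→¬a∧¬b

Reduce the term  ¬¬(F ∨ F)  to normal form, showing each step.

Answer: normal form = F  (in 2 steps)

Derivation:
  start: ¬¬(F ∨ F)
  [1] F ∨ F
  [2] F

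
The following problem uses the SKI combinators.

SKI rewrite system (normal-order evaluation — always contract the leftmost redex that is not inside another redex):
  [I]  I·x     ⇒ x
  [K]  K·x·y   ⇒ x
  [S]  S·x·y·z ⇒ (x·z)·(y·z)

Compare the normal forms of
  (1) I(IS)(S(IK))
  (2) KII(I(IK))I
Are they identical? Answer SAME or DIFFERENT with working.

Term A:
  start: I(IS)(S(IK))
  [1] IS(S(IK))
  [2] S(S(IK))
  [3] S(SK)

Term B:
  start: KII(I(IK))I
  [1] I(I(IK))I
  [2] I(IK)I
  [3] IKI
  [4] KI

Answer: DIFFERENT — A ⇓ S(SK), B ⇓ KI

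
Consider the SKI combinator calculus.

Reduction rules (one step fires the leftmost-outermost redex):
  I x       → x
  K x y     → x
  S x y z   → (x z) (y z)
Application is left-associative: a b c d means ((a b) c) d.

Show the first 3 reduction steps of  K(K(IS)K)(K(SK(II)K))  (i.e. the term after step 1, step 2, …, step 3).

Answer: after 3 steps: S

Working:
  start: K(K(IS)K)(K(SK(II)K))
  step 1: K(IS)K
  step 2: IS
  step 3: S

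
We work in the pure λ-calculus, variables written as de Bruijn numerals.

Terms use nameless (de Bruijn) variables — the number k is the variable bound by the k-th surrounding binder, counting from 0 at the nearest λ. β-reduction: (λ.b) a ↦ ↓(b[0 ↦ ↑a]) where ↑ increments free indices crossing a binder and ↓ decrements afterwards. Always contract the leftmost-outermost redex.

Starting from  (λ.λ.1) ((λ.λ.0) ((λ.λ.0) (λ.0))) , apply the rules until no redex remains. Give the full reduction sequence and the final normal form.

Answer: normal form = λ.λ.0  (in 2 steps)

Derivation:
  start: (λ.λ.1) ((λ.λ.0) ((λ.λ.0) (λ.0)))
  step 1: λ.(λ.λ.0) ((λ.λ.0) (λ.0))
  step 2: λ.λ.0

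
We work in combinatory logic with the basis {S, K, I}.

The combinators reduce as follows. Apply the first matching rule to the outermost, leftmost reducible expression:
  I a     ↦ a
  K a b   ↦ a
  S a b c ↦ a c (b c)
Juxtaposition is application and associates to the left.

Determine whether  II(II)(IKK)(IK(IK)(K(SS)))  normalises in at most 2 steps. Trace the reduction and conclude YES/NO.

Answer: NO — after 2 steps the term is II(IKK)(IK(IK)(K(SS))), not yet normal

Reduction:
  start: II(II)(IKK)(IK(IK)(K(SS)))
  →1  I(II)(IKK)(IK(IK)(K(SS)))
  →2  II(IKK)(IK(IK)(K(SS)))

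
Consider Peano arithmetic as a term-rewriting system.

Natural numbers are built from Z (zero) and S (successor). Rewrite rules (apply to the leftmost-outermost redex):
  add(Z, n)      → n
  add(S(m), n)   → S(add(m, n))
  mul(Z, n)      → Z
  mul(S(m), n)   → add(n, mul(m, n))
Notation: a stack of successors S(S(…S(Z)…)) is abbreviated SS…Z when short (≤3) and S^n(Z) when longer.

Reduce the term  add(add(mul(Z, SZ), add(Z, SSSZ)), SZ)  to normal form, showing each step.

  start: add(add(mul(Z, SZ), add(Z, SSSZ)), SZ)
  [1] add(add(Z, add(Z, SSSZ)), SZ)
  [2] add(add(Z, SSSZ), SZ)
  [3] add(SSSZ, SZ)
  [4] S(add(SSZ, SZ))
  [5] S(S(add(SZ, SZ)))
  [6] S(S(S(add(Z, SZ))))
  [7] S^4(Z)

Answer: normal form = S^4(Z)  (in 7 steps)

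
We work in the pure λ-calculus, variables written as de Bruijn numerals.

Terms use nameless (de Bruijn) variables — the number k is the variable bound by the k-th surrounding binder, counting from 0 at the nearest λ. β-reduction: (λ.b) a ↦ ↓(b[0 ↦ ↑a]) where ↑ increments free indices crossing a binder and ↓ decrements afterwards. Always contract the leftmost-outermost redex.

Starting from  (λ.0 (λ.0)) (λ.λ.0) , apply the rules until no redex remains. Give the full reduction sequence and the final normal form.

Answer: normal form = λ.0  (in 2 steps)

Reduction:
  start: (λ.0 (λ.0)) (λ.λ.0)
  →1  (λ.λ.0) (λ.0)
  →2  λ.0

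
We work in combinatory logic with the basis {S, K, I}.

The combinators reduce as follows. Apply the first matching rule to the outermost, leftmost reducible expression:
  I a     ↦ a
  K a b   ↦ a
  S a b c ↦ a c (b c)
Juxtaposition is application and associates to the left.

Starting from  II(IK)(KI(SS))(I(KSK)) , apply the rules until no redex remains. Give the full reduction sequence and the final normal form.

Answer: normal form = I  (in 5 steps)

Derivation:
  start: II(IK)(KI(SS))(I(KSK))
  step 1: I(IK)(KI(SS))(I(KSK))
  step 2: IK(KI(SS))(I(KSK))
  step 3: K(KI(SS))(I(KSK))
  step 4: KI(SS)
  step 5: I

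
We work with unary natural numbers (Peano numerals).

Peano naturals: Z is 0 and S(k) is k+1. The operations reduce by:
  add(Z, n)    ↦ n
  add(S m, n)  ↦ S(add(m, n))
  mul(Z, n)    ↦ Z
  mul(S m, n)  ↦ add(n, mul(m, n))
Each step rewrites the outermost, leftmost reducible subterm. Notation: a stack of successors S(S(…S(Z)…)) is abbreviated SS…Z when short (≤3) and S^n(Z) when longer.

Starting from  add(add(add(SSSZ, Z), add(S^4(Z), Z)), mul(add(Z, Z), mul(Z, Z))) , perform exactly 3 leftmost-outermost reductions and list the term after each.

Answer: after 3 steps: S(add(add(add(SSZ, Z), add(S^4(Z), Z)), mul(add(Z, Z), mul(Z, Z))))

Derivation:
  start: add(add(add(SSSZ, Z), add(S^4(Z), Z)), mul(add(Z, Z), mul(Z, Z)))
  step 1: add(add(S(add(SSZ, Z)), add(S^4(Z), Z)), mul(add(Z, Z), mul(Z, Z)))
  step 2: add(S(add(add(SSZ, Z), add(S^4(Z), Z))), mul(add(Z, Z), mul(Z, Z)))
  step 3: S(add(add(add(SSZ, Z), add(S^4(Z), Z)), mul(add(Z, Z), mul(Z, Z))))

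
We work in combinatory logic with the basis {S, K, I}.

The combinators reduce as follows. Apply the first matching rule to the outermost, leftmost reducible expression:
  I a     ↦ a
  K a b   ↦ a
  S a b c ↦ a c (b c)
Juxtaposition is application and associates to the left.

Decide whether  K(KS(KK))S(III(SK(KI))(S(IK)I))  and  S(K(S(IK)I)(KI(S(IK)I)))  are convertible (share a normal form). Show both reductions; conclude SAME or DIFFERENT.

Term A:
  start: K(KS(KK))S(III(SK(KI))(S(IK)I))
  [1] KS(KK)(III(SK(KI))(S(IK)I))
  [2] S(III(SK(KI))(S(IK)I))
  [3] S(II(SK(KI))(S(IK)I))
  [4] S(I(SK(KI))(S(IK)I))
  [5] S(SK(KI)(S(IK)I))
  [6] S(K(S(IK)I)(KI(S(IK)I)))
  [7] S(S(IK)I)
  [8] S(SKI)

Term B:
  start: S(K(S(IK)I)(KI(S(IK)I)))
  [1] S(S(IK)I)
  [2] S(SKI)

Answer: SAME — A ⇓ S(SKI), B ⇓ S(SKI)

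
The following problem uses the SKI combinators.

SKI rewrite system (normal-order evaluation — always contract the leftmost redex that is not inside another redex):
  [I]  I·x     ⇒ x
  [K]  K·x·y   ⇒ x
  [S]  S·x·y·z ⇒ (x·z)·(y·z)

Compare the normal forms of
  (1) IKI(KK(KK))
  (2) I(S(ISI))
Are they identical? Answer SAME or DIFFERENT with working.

Answer: DIFFERENT — A ⇓ I, B ⇓ S(SI)

Derivation:
Term A:
  start: IKI(KK(KK))
  step 1: KI(KK(KK))
  step 2: I

Term B:
  start: I(S(ISI))
  step 1: S(ISI)
  step 2: S(SI)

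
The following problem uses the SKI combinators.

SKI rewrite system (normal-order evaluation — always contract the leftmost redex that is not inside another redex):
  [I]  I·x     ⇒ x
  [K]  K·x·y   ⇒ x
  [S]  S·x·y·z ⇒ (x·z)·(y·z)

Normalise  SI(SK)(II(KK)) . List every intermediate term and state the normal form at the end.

Answer: normal form = K  (in 5 steps)

Reduction:
  start: SI(SK)(II(KK))
  →1  I(II(KK))(SK(II(KK)))
  →2  II(KK)(SK(II(KK)))
  →3  I(KK)(SK(II(KK)))
  →4  KK(SK(II(KK)))
  →5  K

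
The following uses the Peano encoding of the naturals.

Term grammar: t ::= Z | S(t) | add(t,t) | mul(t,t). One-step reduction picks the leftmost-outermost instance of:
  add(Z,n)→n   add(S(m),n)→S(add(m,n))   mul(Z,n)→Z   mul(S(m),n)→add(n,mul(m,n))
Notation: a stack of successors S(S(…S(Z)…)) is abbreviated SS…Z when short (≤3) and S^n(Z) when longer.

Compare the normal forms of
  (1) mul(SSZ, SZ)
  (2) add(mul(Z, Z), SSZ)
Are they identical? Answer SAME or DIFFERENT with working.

Term A:
  start: mul(SSZ, SZ)
  step 1: add(SZ, mul(SZ, SZ))
  step 2: S(add(Z, mul(SZ, SZ)))
  step 3: S(mul(SZ, SZ))
  step 4: S(add(SZ, mul(Z, SZ)))
  step 5: S(S(add(Z, mul(Z, SZ))))
  step 6: S(S(mul(Z, SZ)))
  step 7: SSZ

Term B:
  start: add(mul(Z, Z), SSZ)
  step 1: add(Z, SSZ)
  step 2: SSZ

Answer: SAME — A ⇓ SSZ, B ⇓ SSZ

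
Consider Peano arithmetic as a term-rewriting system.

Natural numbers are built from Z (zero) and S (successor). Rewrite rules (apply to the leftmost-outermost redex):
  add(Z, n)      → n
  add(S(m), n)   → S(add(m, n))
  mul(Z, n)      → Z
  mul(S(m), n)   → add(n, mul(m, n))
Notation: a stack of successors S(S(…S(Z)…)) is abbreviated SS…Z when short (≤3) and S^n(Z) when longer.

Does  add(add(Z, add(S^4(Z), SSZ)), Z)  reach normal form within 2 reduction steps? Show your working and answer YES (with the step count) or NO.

Answer: NO — after 2 steps the term is add(S(add(SSSZ, SSZ)), Z), not yet normal

Working:
  start: add(add(Z, add(S^4(Z), SSZ)), Z)
  step 1: add(add(S^4(Z), SSZ), Z)
  step 2: add(S(add(SSSZ, SSZ)), Z)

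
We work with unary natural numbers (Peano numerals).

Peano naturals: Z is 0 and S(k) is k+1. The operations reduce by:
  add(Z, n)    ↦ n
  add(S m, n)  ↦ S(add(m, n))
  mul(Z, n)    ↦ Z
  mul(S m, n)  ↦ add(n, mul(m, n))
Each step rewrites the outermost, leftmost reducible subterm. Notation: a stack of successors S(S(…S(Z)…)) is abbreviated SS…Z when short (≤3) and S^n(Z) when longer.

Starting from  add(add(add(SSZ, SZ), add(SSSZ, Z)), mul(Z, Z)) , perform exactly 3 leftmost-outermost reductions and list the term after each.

  start: add(add(add(SSZ, SZ), add(SSSZ, Z)), mul(Z, Z))
  →1  add(add(S(add(SZ, SZ)), add(SSSZ, Z)), mul(Z, Z))
  →2  add(S(add(add(SZ, SZ), add(SSSZ, Z))), mul(Z, Z))
  →3  S(add(add(add(SZ, SZ), add(SSSZ, Z)), mul(Z, Z)))

Answer: after 3 steps: S(add(add(add(SZ, SZ), add(SSSZ, Z)), mul(Z, Z)))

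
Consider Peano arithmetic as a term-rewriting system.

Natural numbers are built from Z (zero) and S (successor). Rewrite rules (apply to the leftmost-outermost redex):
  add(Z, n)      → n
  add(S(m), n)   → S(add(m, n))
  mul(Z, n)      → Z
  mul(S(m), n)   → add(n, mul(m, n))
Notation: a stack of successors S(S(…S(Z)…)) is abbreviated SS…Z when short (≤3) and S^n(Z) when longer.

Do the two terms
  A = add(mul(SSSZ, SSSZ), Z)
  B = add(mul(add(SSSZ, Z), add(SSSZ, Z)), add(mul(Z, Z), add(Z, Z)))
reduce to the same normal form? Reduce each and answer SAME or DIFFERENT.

Term A:
  start: add(mul(SSSZ, SSSZ), Z)
  [1] add(add(SSSZ, mul(SSZ, SSSZ)), Z)
  [2] add(S(add(SSZ, mul(SSZ, SSSZ))), Z)
  [3] S(add(add(SSZ, mul(SSZ, SSSZ)), Z))
  [4] S(add(S(add(SZ, mul(SSZ, SSSZ))), Z))
  [5] S(S(add(add(SZ, mul(SSZ, SSSZ)), Z)))
  [6] S(S(add(S(add(Z, mul(SSZ, SSSZ))), Z)))
  [7] S(S(S(add(add(Z, mul(SSZ, SSSZ)), Z))))
  [8] S(S(S(add(mul(SSZ, SSSZ), Z))))
  [9] S(S(S(add(add(SSSZ, mul(SZ, SSSZ)), Z))))
  [10] S(S(S(add(S(add(SSZ, mul(SZ, SSSZ))), Z))))
  [11] S(S(S(S(add(add(SSZ, mul(SZ, SSSZ)), Z)))))
  [12] S(S(S(S(add(S(add(SZ, mul(SZ, SSSZ))), Z)))))
  [13] S(S(S(S(S(add(add(SZ, mul(SZ, SSSZ)), Z))))))
  [14] S(S(S(S(S(add(S(add(Z, mul(SZ, SSSZ))), Z))))))
  [15] S(S(S(S(S(S(add(add(Z, mul(SZ, SSSZ)), Z)))))))
  [16] S(S(S(S(S(S(add(mul(SZ, SSSZ), Z)))))))
  [17] S(S(S(S(S(S(add(add(SSSZ, mul(Z, SSSZ)), Z)))))))
  [18] S(S(S(S(S(S(add(S(add(SSZ, mul(Z, SSSZ))), Z)))))))
  [19] S(S(S(S(S(S(S(add(add(SSZ, mul(Z, SSSZ)), Z))))))))
  [20] S(S(S(S(S(S(S(add(S(add(SZ, mul(Z, SSSZ))), Z))))))))
  [21] S(S(S(S(S(S(S(S(add(add(SZ, mul(Z, SSSZ)), Z)))))))))
  [22] S(S(S(S(S(S(S(S(add(S(add(Z, mul(Z, SSSZ))), Z)))))))))
  [23] S(S(S(S(S(S(S(S(S(add(add(Z, mul(Z, SSSZ)), Z))))))))))
  [24] S(S(S(S(S(S(S(S(S(add(mul(Z, SSSZ), Z))))))))))
  [25] S(S(S(S(S(S(S(S(S(add(Z, Z))))))))))
  [26] S^9(Z)

Term B:
  start: add(mul(add(SSSZ, Z), add(SSSZ, Z)), add(mul(Z, Z), add(Z, Z)))
  [1] add(mul(S(add(SSZ, Z)), add(SSSZ, Z)), add(mul(Z, Z), add(Z, Z)))
  [2] add(add(add(SSSZ, Z), mul(add(SSZ, Z), add(SSSZ, Z))), add(mul(Z, Z), add(Z, Z)))
  [3] add(add(S(add(SSZ, Z)), mul(add(SSZ, Z), add(SSSZ, Z))), add(mul(Z, Z), add(Z, Z)))
  [4] add(S(add(add(SSZ, Z), mul(add(SSZ, Z), add(SSSZ, Z)))), add(mul(Z, Z), add(Z, Z)))
  [5] S(add(add(add(SSZ, Z), mul(add(SSZ, Z), add(SSSZ, Z))), add(mul(Z, Z), add(Z, Z))))
  [6] S(add(add(S(add(SZ, Z)), mul(add(SSZ, Z), add(SSSZ, Z))), add(mul(Z, Z), add(Z, Z))))
  [7] S(add(S(add(add(SZ, Z), mul(add(SSZ, Z), add(SSSZ, Z)))), add(mul(Z, Z), add(Z, Z))))
  [8] S(S(add(add(add(SZ, Z), mul(add(SSZ, Z), add(SSSZ, Z))), add(mul(Z, Z), add(Z, Z)))))
  [9] S(S(add(add(S(add(Z, Z)), mul(add(SSZ, Z), add(SSSZ, Z))), add(mul(Z, Z), add(Z, Z)))))
  [10] S(S(add(S(add(add(Z, Z), mul(add(SSZ, Z), add(SSSZ, Z)))), add(mul(Z, Z), add(Z, Z)))))
  [11] S(S(S(add(add(add(Z, Z), mul(add(SSZ, Z), add(SSSZ, Z))), add(mul(Z, Z), add(Z, Z))))))
  [12] S(S(S(add(add(Z, mul(add(SSZ, Z), add(SSSZ, Z))), add(mul(Z, Z), add(Z, Z))))))
  [13] S(S(S(add(mul(add(SSZ, Z), add(SSSZ, Z)), add(mul(Z, Z), add(Z, Z))))))
  [14] S(S(S(add(mul(S(add(SZ, Z)), add(SSSZ, Z)), add(mul(Z, Z), add(Z, Z))))))
  [15] S(S(S(add(add(add(SSSZ, Z), mul(add(SZ, Z), add(SSSZ, Z))), add(mul(Z, Z), add(Z, Z))))))
  [16] S(S(S(add(add(S(add(SSZ, Z)), mul(add(SZ, Z), add(SSSZ, Z))), add(mul(Z, Z), add(Z, Z))))))
  [17] S(S(S(add(S(add(add(SSZ, Z), mul(add(SZ, Z), add(SSSZ, Z)))), add(mul(Z, Z), add(Z, Z))))))
  [18] S(S(S(S(add(add(add(SSZ, Z), mul(add(SZ, Z), add(SSSZ, Z))), add(mul(Z, Z), add(Z, Z)))))))
  [19] S(S(S(S(add(add(S(add(SZ, Z)), mul(add(SZ, Z), add(SSSZ, Z))), add(mul(Z, Z), add(Z, Z)))))))
  [20] S(S(S(S(add(S(add(add(SZ, Z), mul(add(SZ, Z), add(SSSZ, Z)))), add(mul(Z, Z), add(Z, Z)))))))
  [21] S(S(S(S(S(add(add(add(SZ, Z), mul(add(SZ, Z), add(SSSZ, Z))), add(mul(Z, Z), add(Z, Z))))))))
  [22] S(S(S(S(S(add(add(S(add(Z, Z)), mul(add(SZ, Z), add(SSSZ, Z))), add(mul(Z, Z), add(Z, Z))))))))
  [23] S(S(S(S(S(add(S(add(add(Z, Z), mul(add(SZ, Z), add(SSSZ, Z)))), add(mul(Z, Z), add(Z, Z))))))))
  [24] S(S(S(S(S(S(add(add(add(Z, Z), mul(add(SZ, Z), add(SSSZ, Z))), add(mul(Z, Z), add(Z, Z)))))))))
  [25] S(S(S(S(S(S(add(add(Z, mul(add(SZ, Z), add(SSSZ, Z))), add(mul(Z, Z), add(Z, Z)))))))))
  [26] S(S(S(S(S(S(add(mul(add(SZ, Z), add(SSSZ, Z)), add(mul(Z, Z), add(Z, Z)))))))))
  [27] S(S(S(S(S(S(add(mul(S(add(Z, Z)), add(SSSZ, Z)), add(mul(Z, Z), add(Z, Z)))))))))
  [28] S(S(S(S(S(S(add(add(add(SSSZ, Z), mul(add(Z, Z), add(SSSZ, Z))), add(mul(Z, Z), add(Z, Z)))))))))
  [29] S(S(S(S(S(S(add(add(S(add(SSZ, Z)), mul(add(Z, Z), add(SSSZ, Z))), add(mul(Z, Z), add(Z, Z)))))))))
  [30] S(S(S(S(S(S(add(S(add(add(SSZ, Z), mul(add(Z, Z), add(SSSZ, Z)))), add(mul(Z, Z), add(Z, Z)))))))))
  [31] S(S(S(S(S(S(S(add(add(add(SSZ, Z), mul(add(Z, Z), add(SSSZ, Z))), add(mul(Z, Z), add(Z, Z))))))))))
  [32] S(S(S(S(S(S(S(add(add(S(add(SZ, Z)), mul(add(Z, Z), add(SSSZ, Z))), add(mul(Z, Z), add(Z, Z))))))))))
  [33] S(S(S(S(S(S(S(add(S(add(add(SZ, Z), mul(add(Z, Z), add(SSSZ, Z)))), add(mul(Z, Z), add(Z, Z))))))))))
  [34] S(S(S(S(S(S(S(S(add(add(add(SZ, Z), mul(add(Z, Z), add(SSSZ, Z))), add(mul(Z, Z), add(Z, Z)))))))))))
  [35] S(S(S(S(S(S(S(S(add(add(S(add(Z, Z)), mul(add(Z, Z), add(SSSZ, Z))), add(mul(Z, Z), add(Z, Z)))))))))))
  [36] S(S(S(S(S(S(S(S(add(S(add(add(Z, Z), mul(add(Z, Z), add(SSSZ, Z)))), add(mul(Z, Z), add(Z, Z)))))))))))
  [37] S(S(S(S(S(S(S(S(S(add(add(add(Z, Z), mul(add(Z, Z), add(SSSZ, Z))), add(mul(Z, Z), add(Z, Z))))))))))))
  [38] S(S(S(S(S(S(S(S(S(add(add(Z, mul(add(Z, Z), add(SSSZ, Z))), add(mul(Z, Z), add(Z, Z))))))))))))
  [39] S(S(S(S(S(S(S(S(S(add(mul(add(Z, Z), add(SSSZ, Z)), add(mul(Z, Z), add(Z, Z))))))))))))
  [40] S(S(S(S(S(S(S(S(S(add(mul(Z, add(SSSZ, Z)), add(mul(Z, Z), add(Z, Z))))))))))))
  [41] S(S(S(S(S(S(S(S(S(add(Z, add(mul(Z, Z), add(Z, Z))))))))))))
  [42] S(S(S(S(S(S(S(S(S(add(mul(Z, Z), add(Z, Z)))))))))))
  [43] S(S(S(S(S(S(S(S(S(add(Z, add(Z, Z)))))))))))
  [44] S(S(S(S(S(S(S(S(S(add(Z, Z))))))))))
  [45] S^9(Z)

Answer: SAME — A ⇓ S^9(Z), B ⇓ S^9(Z)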